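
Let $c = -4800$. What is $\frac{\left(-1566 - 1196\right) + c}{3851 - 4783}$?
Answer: $\frac{3781}{466} \approx 8.1137$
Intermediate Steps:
$\frac{\left(-1566 - 1196\right) + c}{3851 - 4783} = \frac{\left(-1566 - 1196\right) - 4800}{3851 - 4783} = \frac{-2762 - 4800}{-932} = \left(-7562\right) \left(- \frac{1}{932}\right) = \frac{3781}{466}$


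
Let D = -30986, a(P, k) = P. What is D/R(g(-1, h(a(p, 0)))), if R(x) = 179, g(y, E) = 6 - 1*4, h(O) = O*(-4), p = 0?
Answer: -30986/179 ≈ -173.11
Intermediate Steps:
h(O) = -4*O
g(y, E) = 2 (g(y, E) = 6 - 4 = 2)
D/R(g(-1, h(a(p, 0)))) = -30986/179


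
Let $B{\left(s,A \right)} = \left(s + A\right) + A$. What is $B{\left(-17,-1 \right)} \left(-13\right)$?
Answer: $247$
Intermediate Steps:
$B{\left(s,A \right)} = s + 2 A$ ($B{\left(s,A \right)} = \left(A + s\right) + A = s + 2 A$)
$B{\left(-17,-1 \right)} \left(-13\right) = \left(-17 + 2 \left(-1\right)\right) \left(-13\right) = \left(-17 - 2\right) \left(-13\right) = \left(-19\right) \left(-13\right) = 247$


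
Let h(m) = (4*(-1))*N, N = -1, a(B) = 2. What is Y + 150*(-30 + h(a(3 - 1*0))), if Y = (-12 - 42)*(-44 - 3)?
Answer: -1362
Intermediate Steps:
h(m) = 4 (h(m) = (4*(-1))*(-1) = -4*(-1) = 4)
Y = 2538 (Y = -54*(-47) = 2538)
Y + 150*(-30 + h(a(3 - 1*0))) = 2538 + 150*(-30 + 4) = 2538 + 150*(-26) = 2538 - 3900 = -1362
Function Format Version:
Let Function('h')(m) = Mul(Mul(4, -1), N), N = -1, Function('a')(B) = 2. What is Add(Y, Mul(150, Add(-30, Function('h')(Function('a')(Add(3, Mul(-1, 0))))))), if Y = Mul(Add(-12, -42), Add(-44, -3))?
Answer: -1362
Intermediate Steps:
Function('h')(m) = 4 (Function('h')(m) = Mul(Mul(4, -1), -1) = Mul(-4, -1) = 4)
Y = 2538 (Y = Mul(-54, -47) = 2538)
Add(Y, Mul(150, Add(-30, Function('h')(Function('a')(Add(3, Mul(-1, 0))))))) = Add(2538, Mul(150, Add(-30, 4))) = Add(2538, Mul(150, -26)) = Add(2538, -3900) = -1362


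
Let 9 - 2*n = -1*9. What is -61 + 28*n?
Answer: 191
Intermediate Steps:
n = 9 (n = 9/2 - (-1)*9/2 = 9/2 - 1/2*(-9) = 9/2 + 9/2 = 9)
-61 + 28*n = -61 + 28*9 = -61 + 252 = 191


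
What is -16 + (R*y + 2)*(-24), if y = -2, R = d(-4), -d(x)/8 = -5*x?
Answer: -7744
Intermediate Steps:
d(x) = 40*x (d(x) = -(-40)*x = 40*x)
R = -160 (R = 40*(-4) = -160)
-16 + (R*y + 2)*(-24) = -16 + (-160*(-2) + 2)*(-24) = -16 + (320 + 2)*(-24) = -16 + 322*(-24) = -16 - 7728 = -7744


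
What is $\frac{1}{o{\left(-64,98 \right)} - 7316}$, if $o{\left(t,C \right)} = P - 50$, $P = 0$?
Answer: $- \frac{1}{7366} \approx -0.00013576$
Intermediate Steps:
$o{\left(t,C \right)} = -50$ ($o{\left(t,C \right)} = 0 - 50 = -50$)
$\frac{1}{o{\left(-64,98 \right)} - 7316} = \frac{1}{-50 - 7316} = \frac{1}{-7366} = - \frac{1}{7366}$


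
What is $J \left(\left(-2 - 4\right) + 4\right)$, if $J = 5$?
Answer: $-10$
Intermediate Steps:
$J \left(\left(-2 - 4\right) + 4\right) = 5 \left(\left(-2 - 4\right) + 4\right) = 5 \left(-6 + 4\right) = 5 \left(-2\right) = -10$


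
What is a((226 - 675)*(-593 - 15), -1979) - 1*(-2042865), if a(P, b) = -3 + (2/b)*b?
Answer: 2042864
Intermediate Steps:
a(P, b) = -1 (a(P, b) = -3 + 2 = -1)
a((226 - 675)*(-593 - 15), -1979) - 1*(-2042865) = -1 - 1*(-2042865) = -1 + 2042865 = 2042864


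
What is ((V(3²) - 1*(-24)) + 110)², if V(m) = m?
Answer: 20449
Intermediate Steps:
((V(3²) - 1*(-24)) + 110)² = ((3² - 1*(-24)) + 110)² = ((9 + 24) + 110)² = (33 + 110)² = 143² = 20449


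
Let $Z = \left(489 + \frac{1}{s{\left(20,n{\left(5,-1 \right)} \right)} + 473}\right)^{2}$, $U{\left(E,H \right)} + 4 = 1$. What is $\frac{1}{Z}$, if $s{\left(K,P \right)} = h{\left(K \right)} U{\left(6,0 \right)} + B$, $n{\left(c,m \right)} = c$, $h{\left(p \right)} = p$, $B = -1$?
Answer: $\frac{169744}{40589757961} \approx 4.1819 \cdot 10^{-6}$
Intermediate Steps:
$U{\left(E,H \right)} = -3$ ($U{\left(E,H \right)} = -4 + 1 = -3$)
$s{\left(K,P \right)} = -1 - 3 K$ ($s{\left(K,P \right)} = K \left(-3\right) - 1 = - 3 K - 1 = -1 - 3 K$)
$Z = \frac{40589757961}{169744}$ ($Z = \left(489 + \frac{1}{\left(-1 - 60\right) + 473}\right)^{2} = \left(489 + \frac{1}{-61 + 473}\right)^{2} = \left(489 + \frac{1}{412}\right)^{2} = \left(\frac{201469}{412}\right)^{2} = \frac{40589757961}{169744} \approx 2.3912 \cdot 10^{5}$)
$\frac{1}{Z} = \frac{1}{\frac{40589757961}{169744}} = \frac{169744}{40589757961}$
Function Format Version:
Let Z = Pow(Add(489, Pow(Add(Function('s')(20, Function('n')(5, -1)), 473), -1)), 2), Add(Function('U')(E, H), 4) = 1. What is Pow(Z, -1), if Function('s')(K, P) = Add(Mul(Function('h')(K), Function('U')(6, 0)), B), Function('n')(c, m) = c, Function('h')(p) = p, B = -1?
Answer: Rational(169744, 40589757961) ≈ 4.1819e-6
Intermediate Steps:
Function('U')(E, H) = -3 (Function('U')(E, H) = Add(-4, 1) = -3)
Function('s')(K, P) = Add(-1, Mul(-3, K)) (Function('s')(K, P) = Add(Mul(K, -3), -1) = Add(Mul(-3, K), -1) = Add(-1, Mul(-3, K)))
Z = Rational(40589757961, 169744) (Z = Pow(Add(489, Pow(Add(Add(-1, Mul(-3, 20)), 473), -1)), 2) = Pow(Add(489, Pow(Add(Add(-1, -60), 473), -1)), 2) = Pow(Add(489, Pow(Add(-61, 473), -1)), 2) = Pow(Add(489, Pow(412, -1)), 2) = Pow(Add(489, Rational(1, 412)), 2) = Pow(Rational(201469, 412), 2) = Rational(40589757961, 169744) ≈ 2.3912e+5)
Pow(Z, -1) = Pow(Rational(40589757961, 169744), -1) = Rational(169744, 40589757961)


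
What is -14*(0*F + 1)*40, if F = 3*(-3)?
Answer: -560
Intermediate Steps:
F = -9
-14*(0*F + 1)*40 = -14*(0*(-9) + 1)*40 = -14*(0 + 1)*40 = -14*1*40 = -14*40 = -560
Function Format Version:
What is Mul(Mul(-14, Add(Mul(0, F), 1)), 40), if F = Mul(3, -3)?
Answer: -560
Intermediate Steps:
F = -9
Mul(Mul(-14, Add(Mul(0, F), 1)), 40) = Mul(Mul(-14, Add(Mul(0, -9), 1)), 40) = Mul(Mul(-14, Add(0, 1)), 40) = Mul(Mul(-14, 1), 40) = Mul(-14, 40) = -560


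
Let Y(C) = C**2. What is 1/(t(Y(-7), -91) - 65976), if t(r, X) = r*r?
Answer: -1/63575 ≈ -1.5729e-5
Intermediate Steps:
t(r, X) = r**2
1/(t(Y(-7), -91) - 65976) = 1/(((-7)**2)**2 - 65976) = 1/(49**2 - 65976) = 1/(2401 - 65976) = 1/(-63575) = -1/63575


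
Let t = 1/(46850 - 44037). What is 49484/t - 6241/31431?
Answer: 4375147795811/31431 ≈ 1.3920e+8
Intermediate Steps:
t = 1/2813 ≈ 0.00035549
49484/t - 6241/31431 = 49484/(1/2813) - 6241/31431 = 49484*2813 - 6241*1/31431 = 139198492 - 6241/31431 = 4375147795811/31431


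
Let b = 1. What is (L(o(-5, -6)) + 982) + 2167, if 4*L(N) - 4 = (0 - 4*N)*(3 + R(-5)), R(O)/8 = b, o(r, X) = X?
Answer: 3216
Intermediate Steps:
R(O) = 8 (R(O) = 8*1 = 8)
L(N) = 1 - 11*N (L(N) = 1 + ((0 - 4*N)*(3 + 8))/4 = 1 + (-4*N*11)/4 = 1 + (-44*N)/4 = 1 - 11*N)
(L(o(-5, -6)) + 982) + 2167 = ((1 - 11*(-6)) + 982) + 2167 = ((1 + 66) + 982) + 2167 = (67 + 982) + 2167 = 1049 + 2167 = 3216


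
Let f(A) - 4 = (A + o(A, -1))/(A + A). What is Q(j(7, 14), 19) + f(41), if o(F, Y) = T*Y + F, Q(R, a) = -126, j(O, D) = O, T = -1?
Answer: -9921/82 ≈ -120.99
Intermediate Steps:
o(F, Y) = F - Y (o(F, Y) = -Y + F = F - Y)
f(A) = 4 + (1 + 2*A)/(2*A) (f(A) = 4 + (A + (A - 1*(-1)))/(A + A) = 4 + (A + (A + 1))/((2*A)) = 4 + (A + (1 + A))*(1/(2*A)) = 4 + (1 + 2*A)*(1/(2*A)) = 4 + (1 + 2*A)/(2*A))
Q(j(7, 14), 19) + f(41) = -126 + (5 + (1/2)/41) = -126 + (5 + (1/2)*(1/41)) = -126 + (5 + 1/82) = -126 + 411/82 = -9921/82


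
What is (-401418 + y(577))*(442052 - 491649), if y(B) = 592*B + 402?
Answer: 2947648904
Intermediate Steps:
y(B) = 402 + 592*B
(-401418 + y(577))*(442052 - 491649) = (-401418 + (402 + 592*577))*(442052 - 491649) = (-401418 + (402 + 341584))*(-49597) = (-401418 + 341986)*(-49597) = -59432*(-49597) = 2947648904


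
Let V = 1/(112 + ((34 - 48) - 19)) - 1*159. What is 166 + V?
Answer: 554/79 ≈ 7.0127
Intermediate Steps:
V = -12560/79 (V = 1/(112 + (-14 - 19)) - 159 = 1/(112 - 33) - 159 = 1/79 - 159 = -12560/79 ≈ -158.99)
166 + V = 166 - 12560/79 = 554/79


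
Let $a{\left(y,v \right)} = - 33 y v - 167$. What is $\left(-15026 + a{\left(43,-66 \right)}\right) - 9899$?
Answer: $68562$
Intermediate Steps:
$a{\left(y,v \right)} = -167 - 33 v y$ ($a{\left(y,v \right)} = - 33 v y - 167 = -167 - 33 v y$)
$\left(-15026 + a{\left(43,-66 \right)}\right) - 9899 = \left(-15026 - \left(167 - 93654\right)\right) - 9899 = \left(-15026 + \left(-167 + 93654\right)\right) - 9899 = \left(-15026 + 93487\right) - 9899 = 78461 - 9899 = 68562$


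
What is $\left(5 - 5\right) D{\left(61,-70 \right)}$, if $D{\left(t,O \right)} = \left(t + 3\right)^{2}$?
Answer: $0$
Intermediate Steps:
$D{\left(t,O \right)} = \left(3 + t\right)^{2}$
$\left(5 - 5\right) D{\left(61,-70 \right)} = \left(5 - 5\right) \left(3 + 61\right)^{2} = \left(5 - 5\right) 64^{2} = 0 \cdot 4096 = 0$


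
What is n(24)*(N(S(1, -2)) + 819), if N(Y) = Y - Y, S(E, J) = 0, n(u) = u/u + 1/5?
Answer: 4914/5 ≈ 982.80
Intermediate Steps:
n(u) = 6/5 (n(u) = 1 + 1*(⅕) = 1 + ⅕ = 6/5)
N(Y) = 0
n(24)*(N(S(1, -2)) + 819) = 6*(0 + 819)/5 = (6/5)*819 = 4914/5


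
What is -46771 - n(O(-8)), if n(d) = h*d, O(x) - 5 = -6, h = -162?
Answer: -46933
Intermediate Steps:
O(x) = -1 (O(x) = 5 - 6 = -1)
n(d) = -162*d
-46771 - n(O(-8)) = -46771 - (-162)*(-1) = -46771 - 1*162 = -46771 - 162 = -46933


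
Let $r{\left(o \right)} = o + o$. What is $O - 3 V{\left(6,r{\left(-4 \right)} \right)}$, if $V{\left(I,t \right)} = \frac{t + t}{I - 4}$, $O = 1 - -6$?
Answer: $31$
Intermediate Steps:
$r{\left(o \right)} = 2 o$
$O = 7$ ($O = 1 + 6 = 7$)
$V{\left(I,t \right)} = \frac{2 t}{-4 + I}$
$O - 3 V{\left(6,r{\left(-4 \right)} \right)} = 7 - 3 \frac{2 \cdot 2 \left(-4\right)}{-4 + 6} = 7 - 3 \cdot 2 \left(-8\right) \frac{1}{2} = 7 - -24 = 7 + 24 = 31$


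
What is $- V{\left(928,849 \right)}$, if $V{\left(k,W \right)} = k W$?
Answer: $-787872$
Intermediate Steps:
$V{\left(k,W \right)} = W k$
$- V{\left(928,849 \right)} = - 849 \cdot 928 = \left(-1\right) 787872 = -787872$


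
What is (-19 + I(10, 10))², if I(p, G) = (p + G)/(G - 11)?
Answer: 1521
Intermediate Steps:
I(p, G) = (G + p)/(-11 + G)
(-19 + I(10, 10))² = (-19 + (10 + 10)/(-11 + 10))² = (-19 + 20/(-1))² = (-19 - 1*20)² = (-19 - 20)² = (-39)² = 1521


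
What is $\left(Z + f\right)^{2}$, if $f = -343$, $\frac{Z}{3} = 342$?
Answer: $466489$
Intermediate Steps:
$Z = 1026$ ($Z = 3 \cdot 342 = 1026$)
$\left(Z + f\right)^{2} = \left(1026 - 343\right)^{2} = 683^{2} = 466489$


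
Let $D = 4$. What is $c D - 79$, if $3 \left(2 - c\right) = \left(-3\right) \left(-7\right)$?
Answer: $-99$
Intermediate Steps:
$c = -5$ ($c = 2 - \frac{\left(-3\right) \left(-7\right)}{3} = 2 - 7 = -5$)
$c D - 79 = \left(-5\right) 4 - 79 = -20 - 79 = -99$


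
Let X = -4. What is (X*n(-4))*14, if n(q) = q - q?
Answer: 0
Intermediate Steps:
n(q) = 0
(X*n(-4))*14 = -4*0*14 = 0*14 = 0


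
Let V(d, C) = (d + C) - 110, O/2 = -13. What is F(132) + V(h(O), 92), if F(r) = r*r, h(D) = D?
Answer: 17380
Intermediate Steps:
O = -26 (O = 2*(-13) = -26)
V(d, C) = -110 + C + d (V(d, C) = (C + d) - 110 = -110 + C + d)
F(r) = r²
F(132) + V(h(O), 92) = 132² + (-110 + 92 - 26) = 17424 - 44 = 17380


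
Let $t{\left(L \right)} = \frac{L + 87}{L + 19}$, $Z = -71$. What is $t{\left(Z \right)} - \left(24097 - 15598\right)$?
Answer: $- \frac{110491}{13} \approx -8499.3$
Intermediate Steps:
$t{\left(L \right)} = \frac{87 + L}{19 + L}$
$t{\left(Z \right)} - \left(24097 - 15598\right) = \frac{87 - 71}{19 - 71} - \left(24097 - 15598\right) = \frac{1}{-52} \cdot 16 - 8499 = \left(- \frac{1}{52}\right) 16 - 8499 = - \frac{4}{13} - 8499 = - \frac{110491}{13}$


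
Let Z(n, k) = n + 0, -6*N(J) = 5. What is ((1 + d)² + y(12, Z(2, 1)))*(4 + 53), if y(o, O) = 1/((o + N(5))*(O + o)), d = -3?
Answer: 107103/469 ≈ 228.36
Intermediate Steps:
N(J) = -⅚ (N(J) = -⅙*5 = -⅚)
Z(n, k) = n
y(o, O) = 1/((-⅚ + o)*(O + o)) (y(o, O) = 1/((o - ⅚)*(O + o)) = 1/((-⅚ + o)*(O + o)))
((1 + d)² + y(12, Z(2, 1)))*(4 + 53) = ((1 - 3)² + 6/(-5*2 - 5*12 + 6*12² + 6*2*12))*(4 + 53) = ((-2)² + 6/(-10 - 60 + 6*144 + 144))*57 = (4 + 6/(-10 - 60 + 864 + 144))*57 = (4 + 6/938)*57 = (4 + 6*(1/938))*57 = (4 + 3/469)*57 = (1879/469)*57 = 107103/469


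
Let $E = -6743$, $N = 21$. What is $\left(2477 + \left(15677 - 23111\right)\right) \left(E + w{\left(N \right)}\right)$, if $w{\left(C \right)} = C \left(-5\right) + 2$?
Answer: $33935622$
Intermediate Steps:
$w{\left(C \right)} = 2 - 5 C$ ($w{\left(C \right)} = - 5 C + 2 = 2 - 5 C$)
$\left(2477 + \left(15677 - 23111\right)\right) \left(E + w{\left(N \right)}\right) = \left(2477 + \left(15677 - 23111\right)\right) \left(-6743 + \left(2 - 105\right)\right) = \left(2477 - 7434\right) \left(-6743 - 103\right) = \left(-4957\right) \left(-6846\right) = 33935622$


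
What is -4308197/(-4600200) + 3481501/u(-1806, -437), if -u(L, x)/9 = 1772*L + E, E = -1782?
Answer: 23361627479837/22094857204200 ≈ 1.0573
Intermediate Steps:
u(L, x) = 16038 - 15948*L (u(L, x) = -9*(1772*L - 1782) = -9*(-1782 + 1772*L) = 16038 - 15948*L)
-4308197/(-4600200) + 3481501/u(-1806, -437) = -4308197/(-4600200) + 3481501/(16038 - 15948*(-1806)) = -4308197*(-1/4600200) + 3481501/(16038 + 28802088) = 4308197/4600200 + 3481501/28818126 = 23361627479837/22094857204200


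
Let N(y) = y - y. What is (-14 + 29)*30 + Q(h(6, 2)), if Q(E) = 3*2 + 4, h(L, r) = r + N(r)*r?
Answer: 460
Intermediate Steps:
N(y) = 0
h(L, r) = r (h(L, r) = r + 0*r = r + 0 = r)
Q(E) = 10 (Q(E) = 6 + 4 = 10)
(-14 + 29)*30 + Q(h(6, 2)) = (-14 + 29)*30 + 10 = 15*30 + 10 = 450 + 10 = 460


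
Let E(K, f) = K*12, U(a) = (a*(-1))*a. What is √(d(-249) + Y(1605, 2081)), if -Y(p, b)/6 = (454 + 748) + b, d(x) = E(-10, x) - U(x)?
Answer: 3*√4687 ≈ 205.39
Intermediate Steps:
U(a) = -a² (U(a) = (-a)*a = -a²)
E(K, f) = 12*K
d(x) = -120 + x² (d(x) = 12*(-10) - (-1)*x² = -120 + x²)
Y(p, b) = -7212 - 6*b (Y(p, b) = -6*((454 + 748) + b) = -6*(1202 + b) = -7212 - 6*b)
√(d(-249) + Y(1605, 2081)) = √((-120 + (-249)²) + (-7212 - 6*2081)) = √((-120 + 62001) + (-7212 - 12486)) = √(61881 - 19698) = √42183 = 3*√4687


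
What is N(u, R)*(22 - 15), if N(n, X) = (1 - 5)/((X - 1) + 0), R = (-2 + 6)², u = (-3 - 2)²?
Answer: -28/15 ≈ -1.8667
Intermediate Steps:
u = 25 (u = (-5)² = 25)
R = 16 (R = 4² = 16)
N(n, X) = -4/(-1 + X) (N(n, X) = -4/((-1 + X) + 0) = -4/(-1 + X))
N(u, R)*(22 - 15) = (-4/(-1 + 16))*(22 - 15) = -4/15*7 = -28/15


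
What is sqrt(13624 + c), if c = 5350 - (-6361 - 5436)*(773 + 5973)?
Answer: 8*sqrt(1243774) ≈ 8922.0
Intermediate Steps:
c = 79587912 (c = 5350 - (-11797)*6746 = 5350 - 1*(-79582562) = 5350 + 79582562 = 79587912)
sqrt(13624 + c) = sqrt(13624 + 79587912) = sqrt(79601536) = 8*sqrt(1243774)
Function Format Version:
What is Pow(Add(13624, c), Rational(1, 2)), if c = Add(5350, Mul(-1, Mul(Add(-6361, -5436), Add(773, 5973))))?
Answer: Mul(8, Pow(1243774, Rational(1, 2))) ≈ 8922.0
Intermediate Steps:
c = 79587912 (c = Add(5350, Mul(-1, Mul(-11797, 6746))) = Add(5350, Mul(-1, -79582562)) = Add(5350, 79582562) = 79587912)
Pow(Add(13624, c), Rational(1, 2)) = Pow(Add(13624, 79587912), Rational(1, 2)) = Pow(79601536, Rational(1, 2)) = Mul(8, Pow(1243774, Rational(1, 2)))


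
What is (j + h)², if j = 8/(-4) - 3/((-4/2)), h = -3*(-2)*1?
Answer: 121/4 ≈ 30.250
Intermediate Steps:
h = 6 (h = 6*1 = 6)
j = -½ (j = 8*(-¼) - 3/((-4*½)) = -2 - 3/(-2) = -2 - 3*(-½) = -2 + 3/2 = -½ ≈ -0.50000)
(j + h)² = (-½ + 6)² = (11/2)² = 121/4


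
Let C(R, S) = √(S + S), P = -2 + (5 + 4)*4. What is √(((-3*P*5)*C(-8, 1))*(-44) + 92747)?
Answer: √(92747 + 22440*√2) ≈ 352.82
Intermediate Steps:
P = 34 (P = -2 + 9*4 = -2 + 36 = 34)
C(R, S) = √2*√S (C(R, S) = √(2*S) = √2*√S)
√(((-3*P*5)*C(-8, 1))*(-44) + 92747) = √(((-3*34*5)*(√2*√1))*(-44) + 92747) = √(((-102*5)*(√2*1))*(-44) + 92747) = √(-510*√2*(-44) + 92747) = √(22440*√2 + 92747) = √(92747 + 22440*√2)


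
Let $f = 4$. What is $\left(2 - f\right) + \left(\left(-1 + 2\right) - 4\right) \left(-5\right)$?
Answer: $13$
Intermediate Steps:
$\left(2 - f\right) + \left(\left(-1 + 2\right) - 4\right) \left(-5\right) = \left(2 - 4\right) + \left(\left(-1 + 2\right) - 4\right) \left(-5\right) = \left(2 - 4\right) + \left(1 - 4\right) \left(-5\right) = -2 - -15 = -2 + 15 = 13$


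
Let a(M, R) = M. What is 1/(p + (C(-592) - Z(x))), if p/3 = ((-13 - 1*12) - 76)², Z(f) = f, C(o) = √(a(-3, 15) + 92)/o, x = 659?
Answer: 10494294016/314241140015015 + 592*√89/314241140015015 ≈ 3.3396e-5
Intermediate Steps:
C(o) = √89/o (C(o) = √(-3 + 92)/o = √89/o)
p = 30603 (p = 3*((-13 - 1*12) - 76)² = 3*((-13 - 12) - 76)² = 3*(-25 - 76)² = 3*(-101)² = 3*10201 = 30603)
1/(p + (C(-592) - Z(x))) = 1/(30603 + (√89/(-592) - 1*659)) = 1/(30603 + (√89*(-1/592) - 659)) = 1/(30603 + (-√89/592 - 659)) = 1/(30603 + (-659 - √89/592)) = 1/(29944 - √89/592)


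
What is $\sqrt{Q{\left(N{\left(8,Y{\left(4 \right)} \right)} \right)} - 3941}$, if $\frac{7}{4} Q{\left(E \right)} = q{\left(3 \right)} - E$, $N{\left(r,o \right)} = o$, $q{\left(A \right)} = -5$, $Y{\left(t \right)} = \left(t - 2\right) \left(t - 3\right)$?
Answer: $i \sqrt{3945} \approx 62.809 i$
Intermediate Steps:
$Y{\left(t \right)} = \left(-3 + t\right) \left(-2 + t\right)$ ($Y{\left(t \right)} = \left(-2 + t\right) \left(-3 + t\right) = \left(-3 + t\right) \left(-2 + t\right)$)
$Q{\left(E \right)} = - \frac{20}{7} - \frac{4 E}{7}$ ($Q{\left(E \right)} = \frac{4 \left(-5 - E\right)}{7} = - \frac{20}{7} - \frac{4 E}{7}$)
$\sqrt{Q{\left(N{\left(8,Y{\left(4 \right)} \right)} \right)} - 3941} = \sqrt{\left(- \frac{20}{7} - \frac{4 \left(6 + 4^{2} - 20\right)}{7}\right) - 3941} = \sqrt{\left(- \frac{20}{7} - \frac{4 \left(6 + 16 - 20\right)}{7}\right) - 3941} = \sqrt{\left(- \frac{20}{7} - \frac{8}{7}\right) - 3941} = \sqrt{-4 - 3941} = \sqrt{-3945} = i \sqrt{3945}$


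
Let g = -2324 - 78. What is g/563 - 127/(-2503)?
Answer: -5940705/1409189 ≈ -4.2157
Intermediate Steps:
g = -2402
g/563 - 127/(-2503) = -2402/563 - 127/(-2503) = -2402*1/563 - 127*(-1/2503) = -2402/563 + 127/2503 = -5940705/1409189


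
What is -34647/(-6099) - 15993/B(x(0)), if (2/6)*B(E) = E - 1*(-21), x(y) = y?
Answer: -3531798/14231 ≈ -248.18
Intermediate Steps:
B(E) = 63 + 3*E (B(E) = 3*(E - 1*(-21)) = 3*(E + 21) = 3*(21 + E) = 63 + 3*E)
-34647/(-6099) - 15993/B(x(0)) = -34647/(-6099) - 15993/(63 + 3*0) = -34647*(-1/6099) - 15993/(63 + 0) = 11549/2033 - 15993/63 = 11549/2033 - 15993*1/63 = 11549/2033 - 1777/7 = -3531798/14231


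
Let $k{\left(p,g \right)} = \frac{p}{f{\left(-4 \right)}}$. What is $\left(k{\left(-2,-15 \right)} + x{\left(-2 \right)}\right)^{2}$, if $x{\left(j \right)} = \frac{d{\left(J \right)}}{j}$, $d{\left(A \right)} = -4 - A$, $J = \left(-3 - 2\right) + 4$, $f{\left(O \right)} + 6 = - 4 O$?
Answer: $\frac{169}{100} \approx 1.69$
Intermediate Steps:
$f{\left(O \right)} = -6 - 4 O$
$k{\left(p,g \right)} = \frac{p}{10}$ ($k{\left(p,g \right)} = \frac{p}{-6 - -16} = \frac{p}{-6 + 16} = \frac{p}{10}$)
$J = -1$ ($J = -5 + 4 = -1$)
$x{\left(j \right)} = - \frac{3}{j}$ ($x{\left(j \right)} = \frac{-4 - -1}{j} = \frac{-4 + 1}{j} = - \frac{3}{j}$)
$\left(k{\left(-2,-15 \right)} + x{\left(-2 \right)}\right)^{2} = \left(\frac{1}{10} \left(-2\right) - \frac{3}{-2}\right)^{2} = \left(- \frac{1}{5} - - \frac{3}{2}\right)^{2} = \left(- \frac{1}{5} + \frac{3}{2}\right)^{2} = \left(\frac{13}{10}\right)^{2} = \frac{169}{100}$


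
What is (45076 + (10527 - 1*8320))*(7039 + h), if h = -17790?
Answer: -508339533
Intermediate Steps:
(45076 + (10527 - 1*8320))*(7039 + h) = (45076 + (10527 - 1*8320))*(7039 - 17790) = (45076 + (10527 - 8320))*(-10751) = (45076 + 2207)*(-10751) = 47283*(-10751) = -508339533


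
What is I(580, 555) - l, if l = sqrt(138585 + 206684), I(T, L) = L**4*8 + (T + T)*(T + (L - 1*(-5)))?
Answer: 759036527400 - sqrt(345269) ≈ 7.5904e+11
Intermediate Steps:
I(T, L) = 8*L**4 + 2*T*(5 + L + T) (I(T, L) = 8*L**4 + (2*T)*(T + (L + 5)) = 8*L**4 + (2*T)*(T + (5 + L)) = 8*L**4 + (2*T)*(5 + L + T) = 8*L**4 + 2*T*(5 + L + T))
l = sqrt(345269) ≈ 587.60
I(580, 555) - l = (2*580**2 + 8*555**4 + 10*580 + 2*555*580) - sqrt(345269) = (2*336400 + 8*94879400625 + 5800 + 643800) - sqrt(345269) = (672800 + 759035205000 + 5800 + 643800) - sqrt(345269) = 759036527400 - sqrt(345269)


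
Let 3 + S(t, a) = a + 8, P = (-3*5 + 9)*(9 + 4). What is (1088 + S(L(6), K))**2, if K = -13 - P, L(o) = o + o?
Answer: 1340964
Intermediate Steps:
L(o) = 2*o
P = -78 (P = (-15 + 9)*13 = -6*13 = -78)
K = 65 (K = -13 - 1*(-78) = -13 + 78 = 65)
S(t, a) = 5 + a (S(t, a) = -3 + (a + 8) = -3 + (8 + a) = 5 + a)
(1088 + S(L(6), K))**2 = (1088 + (5 + 65))**2 = (1088 + 70)**2 = 1158**2 = 1340964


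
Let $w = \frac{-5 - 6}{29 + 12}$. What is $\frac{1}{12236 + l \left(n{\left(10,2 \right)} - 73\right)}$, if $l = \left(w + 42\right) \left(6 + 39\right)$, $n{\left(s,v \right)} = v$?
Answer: $- \frac{41}{4964969} \approx -8.2579 \cdot 10^{-6}$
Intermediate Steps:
$w = - \frac{11}{41} \approx -0.26829$
$l = \frac{76995}{41}$ ($l = \left(- \frac{11}{41} + 42\right) \left(6 + 39\right) = \frac{1711}{41} \cdot 45 = \frac{76995}{41} \approx 1877.9$)
$\frac{1}{12236 + l \left(n{\left(10,2 \right)} - 73\right)} = \frac{1}{12236 + \frac{76995 \left(2 - 73\right)}{41}} = \frac{1}{12236 + \frac{76995}{41} \left(-71\right)} = \frac{1}{12236 - \frac{5466645}{41}} = \frac{1}{- \frac{4964969}{41}} = - \frac{41}{4964969}$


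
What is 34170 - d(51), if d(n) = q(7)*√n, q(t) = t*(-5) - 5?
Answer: 34170 + 40*√51 ≈ 34456.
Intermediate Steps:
q(t) = -5 - 5*t (q(t) = -5*t - 5 = -5 - 5*t)
d(n) = -40*√n (d(n) = (-5 - 5*7)*√n = (-5 - 35)*√n = -40*√n)
34170 - d(51) = 34170 - (-40)*√51 = 34170 + 40*√51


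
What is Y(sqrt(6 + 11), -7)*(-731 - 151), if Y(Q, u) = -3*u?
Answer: -18522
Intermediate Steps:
Y(sqrt(6 + 11), -7)*(-731 - 151) = (-3*(-7))*(-731 - 151) = 21*(-882) = -18522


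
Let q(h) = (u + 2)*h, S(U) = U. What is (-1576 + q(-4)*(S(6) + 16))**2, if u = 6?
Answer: 5198400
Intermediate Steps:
q(h) = 8*h (q(h) = (6 + 2)*h = 8*h)
(-1576 + q(-4)*(S(6) + 16))**2 = (-1576 + (8*(-4))*(6 + 16))**2 = (-1576 - 32*22)**2 = (-1576 - 704)**2 = (-2280)**2 = 5198400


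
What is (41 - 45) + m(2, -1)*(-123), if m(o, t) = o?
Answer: -250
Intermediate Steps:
(41 - 45) + m(2, -1)*(-123) = (41 - 45) + 2*(-123) = -4 - 246 = -250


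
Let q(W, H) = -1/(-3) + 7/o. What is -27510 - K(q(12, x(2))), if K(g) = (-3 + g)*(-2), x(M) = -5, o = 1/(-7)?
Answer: -82840/3 ≈ -27613.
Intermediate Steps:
o = -⅐ (o = 1*(-⅐) = -⅐ ≈ -0.14286)
q(W, H) = -146/3 (q(W, H) = -1/(-3) + 7/(-⅐) = -1*(-⅓) + 7*(-7) = ⅓ - 49 = -146/3)
K(g) = 6 - 2*g
-27510 - K(q(12, x(2))) = -27510 - (6 - 2*(-146/3)) = -27510 - (6 + 292/3) = -27510 - 1*310/3 = -27510 - 310/3 = -82840/3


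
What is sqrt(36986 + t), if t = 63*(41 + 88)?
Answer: sqrt(45113) ≈ 212.40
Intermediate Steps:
t = 8127 (t = 63*129 = 8127)
sqrt(36986 + t) = sqrt(36986 + 8127) = sqrt(45113)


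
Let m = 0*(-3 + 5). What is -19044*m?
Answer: 0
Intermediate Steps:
m = 0 (m = 0*2 = 0)
-19044*m = -19044*0 = 0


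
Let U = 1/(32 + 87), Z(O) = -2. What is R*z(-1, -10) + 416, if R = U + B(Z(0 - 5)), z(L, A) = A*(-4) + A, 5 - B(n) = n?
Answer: 74524/119 ≈ 626.25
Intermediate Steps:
B(n) = 5 - n
z(L, A) = -3*A (z(L, A) = -4*A + A = -3*A)
U = 1/119 ≈ 0.0084034
R = 834/119 (R = 1/119 + (5 - 1*(-2)) = 1/119 + (5 + 2) = 1/119 + 7 = 834/119 ≈ 7.0084)
R*z(-1, -10) + 416 = 834*(-3*(-10))/119 + 416 = (834/119)*30 + 416 = 25020/119 + 416 = 74524/119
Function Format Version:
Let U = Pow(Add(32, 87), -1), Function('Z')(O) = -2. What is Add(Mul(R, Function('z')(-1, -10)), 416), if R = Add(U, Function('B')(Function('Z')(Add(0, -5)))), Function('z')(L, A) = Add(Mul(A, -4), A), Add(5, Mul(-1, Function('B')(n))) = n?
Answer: Rational(74524, 119) ≈ 626.25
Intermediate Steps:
Function('B')(n) = Add(5, Mul(-1, n))
Function('z')(L, A) = Mul(-3, A) (Function('z')(L, A) = Add(Mul(-4, A), A) = Mul(-3, A))
U = Rational(1, 119) (U = Pow(119, -1) = Rational(1, 119) ≈ 0.0084034)
R = Rational(834, 119) (R = Add(Rational(1, 119), Add(5, Mul(-1, -2))) = Add(Rational(1, 119), Add(5, 2)) = Add(Rational(1, 119), 7) = Rational(834, 119) ≈ 7.0084)
Add(Mul(R, Function('z')(-1, -10)), 416) = Add(Mul(Rational(834, 119), Mul(-3, -10)), 416) = Add(Mul(Rational(834, 119), 30), 416) = Add(Rational(25020, 119), 416) = Rational(74524, 119)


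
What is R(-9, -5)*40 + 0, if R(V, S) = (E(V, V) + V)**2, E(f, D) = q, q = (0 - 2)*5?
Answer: 14440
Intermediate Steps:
q = -10 (q = -2*5 = -10)
E(f, D) = -10
R(V, S) = (-10 + V)**2
R(-9, -5)*40 + 0 = (-10 - 9)**2*40 + 0 = (-19)**2*40 + 0 = 361*40 + 0 = 14440 + 0 = 14440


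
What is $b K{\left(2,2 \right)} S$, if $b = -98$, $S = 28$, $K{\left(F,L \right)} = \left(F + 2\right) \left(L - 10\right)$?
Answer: $87808$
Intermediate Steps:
$K{\left(F,L \right)} = \left(-10 + L\right) \left(2 + F\right)$ ($K{\left(F,L \right)} = \left(2 + F\right) \left(-10 + L\right) = \left(-10 + L\right) \left(2 + F\right)$)
$b K{\left(2,2 \right)} S = - 98 \left(-20 - 20 + 2 \cdot 2 + 2 \cdot 2\right) 28 = - 98 \left(-20 - 20 + 4 + 4\right) 28 = \left(-98\right) \left(-32\right) 28 = 3136 \cdot 28 = 87808$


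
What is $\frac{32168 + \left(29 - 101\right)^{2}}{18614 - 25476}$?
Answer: $- \frac{18676}{3431} \approx -5.4433$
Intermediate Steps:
$\frac{32168 + \left(29 - 101\right)^{2}}{18614 - 25476} = \frac{32168 + \left(-72\right)^{2}}{-6862} = \left(32168 + 5184\right) \left(- \frac{1}{6862}\right) = 37352 \left(- \frac{1}{6862}\right) = - \frac{18676}{3431}$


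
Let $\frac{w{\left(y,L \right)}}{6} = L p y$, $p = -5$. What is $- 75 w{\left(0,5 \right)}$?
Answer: $0$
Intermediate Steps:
$w{\left(y,L \right)} = - 30 L y$ ($w{\left(y,L \right)} = 6 L \left(-5\right) y = 6 - 5 L y = 6 \left(- 5 L y\right) = - 30 L y$)
$- 75 w{\left(0,5 \right)} = - 75 \left(\left(-30\right) 5 \cdot 0\right) = \left(-75\right) 0 = 0$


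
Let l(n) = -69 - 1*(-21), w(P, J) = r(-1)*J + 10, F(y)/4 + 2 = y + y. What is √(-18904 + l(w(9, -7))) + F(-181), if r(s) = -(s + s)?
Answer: -1456 + 2*I*√4738 ≈ -1456.0 + 137.67*I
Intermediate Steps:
r(s) = -2*s
F(y) = -8 + 8*y (F(y) = -8 + 4*(y + y) = -8 + 4*(2*y) = -8 + 8*y)
w(P, J) = 10 + 2*J (w(P, J) = (-2*(-1))*J + 10 = 2*J + 10 = 10 + 2*J)
l(n) = -48 (l(n) = -69 + 21 = -48)
√(-18904 + l(w(9, -7))) + F(-181) = √(-18904 - 48) + (-8 + 8*(-181)) = √(-18952) + (-8 - 1448) = 2*I*√4738 - 1456 = -1456 + 2*I*√4738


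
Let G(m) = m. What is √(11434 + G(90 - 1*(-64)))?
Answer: 2*√2897 ≈ 107.65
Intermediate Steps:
√(11434 + G(90 - 1*(-64))) = √(11434 + (90 - 1*(-64))) = √(11434 + (90 + 64)) = √(11434 + 154) = √11588 = 2*√2897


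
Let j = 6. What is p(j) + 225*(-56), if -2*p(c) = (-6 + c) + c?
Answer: -12603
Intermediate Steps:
p(c) = 3 - c (p(c) = -((-6 + c) + c)/2 = -(-6 + 2*c)/2 = 3 - c)
p(j) + 225*(-56) = (3 - 1*6) + 225*(-56) = (3 - 6) - 12600 = -3 - 12600 = -12603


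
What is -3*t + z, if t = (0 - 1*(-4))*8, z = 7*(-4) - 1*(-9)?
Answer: -115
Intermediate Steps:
z = -19 (z = -28 + 9 = -19)
t = 32 (t = (0 + 4)*8 = 4*8 = 32)
-3*t + z = -3*32 - 19 = -96 - 19 = -115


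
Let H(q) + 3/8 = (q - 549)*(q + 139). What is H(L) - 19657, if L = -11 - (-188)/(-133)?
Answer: -12838638035/141512 ≈ -90725.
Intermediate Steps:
L = -1651/133 (L = -11 - (-188)*(-1)/133 = -11 - 1*188/133 = -11 - 188/133 = -1651/133 ≈ -12.414)
H(q) = -3/8 + (-549 + q)*(139 + q) (H(q) = -3/8 + (q - 549)*(q + 139) = -3/8 + (-549 + q)*(139 + q))
H(L) - 19657 = (-610491/8 + (-1651/133)**2 - 410*(-1651/133)) - 19657 = (-610491/8 + 2725801/17689 + 676910/133) - 19657 = -10056936651/141512 - 19657 = -12838638035/141512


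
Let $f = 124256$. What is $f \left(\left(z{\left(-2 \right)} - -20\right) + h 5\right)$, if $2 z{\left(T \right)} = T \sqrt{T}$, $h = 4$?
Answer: $4970240 - 124256 i \sqrt{2} \approx 4.9702 \cdot 10^{6} - 1.7572 \cdot 10^{5} i$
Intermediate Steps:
$z{\left(T \right)} = \frac{T^{\frac{3}{2}}}{2}$ ($z{\left(T \right)} = \frac{T \sqrt{T}}{2} = \frac{T^{\frac{3}{2}}}{2}$)
$f \left(\left(z{\left(-2 \right)} - -20\right) + h 5\right) = 124256 \left(\left(\frac{\left(-2\right)^{\frac{3}{2}}}{2} - -20\right) + 4 \cdot 5\right) = 124256 \left(\left(\frac{\left(-2\right) i \sqrt{2}}{2} + 20\right) + 20\right) = 124256 \left(\left(- i \sqrt{2} + 20\right) + 20\right) = 124256 \left(\left(20 - i \sqrt{2}\right) + 20\right) = 124256 \left(40 - i \sqrt{2}\right) = 4970240 - 124256 i \sqrt{2}$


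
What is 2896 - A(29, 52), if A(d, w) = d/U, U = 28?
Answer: 81059/28 ≈ 2895.0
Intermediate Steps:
A(d, w) = d/28
2896 - A(29, 52) = 2896 - 29/28 = 81059/28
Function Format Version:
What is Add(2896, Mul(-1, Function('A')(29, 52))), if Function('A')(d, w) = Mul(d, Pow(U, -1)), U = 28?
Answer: Rational(81059, 28) ≈ 2895.0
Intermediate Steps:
Function('A')(d, w) = Mul(Rational(1, 28), d) (Function('A')(d, w) = Mul(d, Pow(28, -1)) = Mul(d, Rational(1, 28)) = Mul(Rational(1, 28), d))
Add(2896, Mul(-1, Function('A')(29, 52))) = Add(2896, Mul(-1, Mul(Rational(1, 28), 29))) = Add(2896, Mul(-1, Rational(29, 28))) = Add(2896, Rational(-29, 28)) = Rational(81059, 28)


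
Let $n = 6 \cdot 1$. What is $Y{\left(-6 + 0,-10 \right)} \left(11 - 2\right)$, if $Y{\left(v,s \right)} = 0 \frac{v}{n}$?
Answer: $0$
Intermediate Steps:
$n = 6$
$Y{\left(v,s \right)} = 0$ ($Y{\left(v,s \right)} = 0 \frac{v}{6} = 0$)
$Y{\left(-6 + 0,-10 \right)} \left(11 - 2\right) = 0 \left(11 - 2\right) = 0 \cdot 9 = 0$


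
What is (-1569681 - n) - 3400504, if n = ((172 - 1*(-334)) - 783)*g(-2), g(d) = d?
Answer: -4970739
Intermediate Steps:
n = 554 (n = ((172 - 1*(-334)) - 783)*(-2) = ((172 + 334) - 783)*(-2) = (506 - 783)*(-2) = -277*(-2) = 554)
(-1569681 - n) - 3400504 = (-1569681 - 1*554) - 3400504 = (-1569681 - 554) - 3400504 = -1570235 - 3400504 = -4970739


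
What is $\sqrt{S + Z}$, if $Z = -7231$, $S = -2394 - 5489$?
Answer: $i \sqrt{15114} \approx 122.94 i$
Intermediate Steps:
$S = -7883$ ($S = -2394 - 5489 = -7883$)
$\sqrt{S + Z} = \sqrt{-7883 - 7231} = \sqrt{-15114} = i \sqrt{15114}$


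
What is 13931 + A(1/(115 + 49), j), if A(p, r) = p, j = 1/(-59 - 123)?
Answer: 2284685/164 ≈ 13931.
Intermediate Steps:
j = -1/182 (j = 1/(-182) = -1/182 ≈ -0.0054945)
13931 + A(1/(115 + 49), j) = 13931 + 1/(115 + 49) = 13931 + 1/164 = 2284685/164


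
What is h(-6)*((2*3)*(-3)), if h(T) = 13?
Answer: -234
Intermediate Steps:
h(-6)*((2*3)*(-3)) = 13*((2*3)*(-3)) = 13*(6*(-3)) = 13*(-18) = -234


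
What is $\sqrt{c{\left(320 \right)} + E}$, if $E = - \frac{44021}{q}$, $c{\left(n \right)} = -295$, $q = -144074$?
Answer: $\frac{i \sqrt{6117066373866}}{144074} \approx 17.167 i$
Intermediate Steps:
$E = \frac{44021}{144074}$ ($E = - \frac{44021}{-144074} = \left(-44021\right) \left(- \frac{1}{144074}\right) = \frac{44021}{144074} \approx 0.30554$)
$\sqrt{c{\left(320 \right)} + E} = \sqrt{-295 + \frac{44021}{144074}} = \sqrt{- \frac{42457809}{144074}} = \frac{i \sqrt{6117066373866}}{144074}$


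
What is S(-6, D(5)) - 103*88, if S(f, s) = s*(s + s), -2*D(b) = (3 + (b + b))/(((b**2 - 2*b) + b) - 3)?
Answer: -5238823/578 ≈ -9063.7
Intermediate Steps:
D(b) = -(3 + 2*b)/(2*(-3 + b**2 - b)) (D(b) = -(3 + (b + b))/(2*(((b**2 - 2*b) + b) - 3)) = -(3 + 2*b)/(2*((b**2 - b) - 3)) = -(3 + 2*b)/(2*(-3 + b**2 - b)))
S(f, s) = 2*s**2 (S(f, s) = s*(2*s) = 2*s**2)
S(-6, D(5)) - 103*88 = 2*((3/2 + 5)/(3 + 5 - 1*5**2))**2 - 103*88 = 2*((13/2)/(3 + 5 - 1*25))**2 - 9064 = 2*((13/2)/(3 + 5 - 25))**2 - 9064 = 2*((13/2)/(-17))**2 - 9064 = 2*(-1/17*13/2)**2 - 9064 = 2*(-13/34)**2 - 9064 = 2*(169/1156) - 9064 = 169/578 - 9064 = -5238823/578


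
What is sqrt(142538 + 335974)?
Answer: 12*sqrt(3323) ≈ 691.75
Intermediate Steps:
sqrt(142538 + 335974) = sqrt(478512) = 12*sqrt(3323)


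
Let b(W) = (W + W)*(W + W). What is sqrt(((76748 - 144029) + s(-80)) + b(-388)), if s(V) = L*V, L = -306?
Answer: 25*sqrt(895) ≈ 747.91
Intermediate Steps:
b(W) = 4*W**2 (b(W) = (2*W)*(2*W) = 4*W**2)
s(V) = -306*V
sqrt(((76748 - 144029) + s(-80)) + b(-388)) = sqrt(((76748 - 144029) - 306*(-80)) + 4*(-388)**2) = sqrt((-67281 + 24480) + 4*150544) = sqrt(-42801 + 602176) = sqrt(559375) = 25*sqrt(895)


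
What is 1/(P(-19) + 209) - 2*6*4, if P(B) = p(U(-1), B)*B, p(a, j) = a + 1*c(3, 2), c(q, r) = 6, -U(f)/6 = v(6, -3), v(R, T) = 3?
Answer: -20975/437 ≈ -47.998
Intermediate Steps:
U(f) = -18 (U(f) = -6*3 = -18)
p(a, j) = 6 + a (p(a, j) = a + 1*6 = a + 6 = 6 + a)
P(B) = -12*B (P(B) = (6 - 18)*B = -12*B)
1/(P(-19) + 209) - 2*6*4 = 1/(-12*(-19) + 209) - 2*6*4 = 1/(228 + 209) - 12*4 = 1/437 - 48 = -20975/437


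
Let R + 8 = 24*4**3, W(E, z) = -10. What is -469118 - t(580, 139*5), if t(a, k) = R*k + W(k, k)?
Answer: -1531068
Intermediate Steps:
R = 1528 (R = -8 + 24*4**3 = -8 + 24*64 = -8 + 1536 = 1528)
t(a, k) = -10 + 1528*k (t(a, k) = 1528*k - 10 = -10 + 1528*k)
-469118 - t(580, 139*5) = -469118 - (-10 + 1528*(139*5)) = -469118 - (-10 + 1528*695) = -469118 - (-10 + 1061960) = -469118 - 1*1061950 = -469118 - 1061950 = -1531068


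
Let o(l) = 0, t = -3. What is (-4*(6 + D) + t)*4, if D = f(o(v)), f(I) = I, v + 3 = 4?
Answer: -108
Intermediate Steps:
v = 1 (v = -3 + 4 = 1)
D = 0
(-4*(6 + D) + t)*4 = (-4*(6 + 0) - 3)*4 = (-4*6 - 3)*4 = (-24 - 3)*4 = -27*4 = -108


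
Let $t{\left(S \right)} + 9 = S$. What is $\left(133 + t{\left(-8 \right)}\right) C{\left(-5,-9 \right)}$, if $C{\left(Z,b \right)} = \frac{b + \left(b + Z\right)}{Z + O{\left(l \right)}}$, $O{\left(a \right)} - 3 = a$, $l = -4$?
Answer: $\frac{1334}{3} \approx 444.67$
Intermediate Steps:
$t{\left(S \right)} = -9 + S$
$O{\left(a \right)} = 3 + a$
$C{\left(Z,b \right)} = \frac{Z + 2 b}{-1 + Z}$ ($C{\left(Z,b \right)} = \frac{b + \left(b + Z\right)}{Z + \left(3 - 4\right)} = \frac{b + \left(Z + b\right)}{Z - 1} = \frac{Z + 2 b}{-1 + Z}$)
$\left(133 + t{\left(-8 \right)}\right) C{\left(-5,-9 \right)} = \left(133 - 17\right) \frac{-5 + 2 \left(-9\right)}{-1 - 5} = \left(133 - 17\right) \frac{-5 - 18}{-6} = 116 \left(\left(- \frac{1}{6}\right) \left(-23\right)\right) = 116 \cdot \frac{23}{6} = \frac{1334}{3}$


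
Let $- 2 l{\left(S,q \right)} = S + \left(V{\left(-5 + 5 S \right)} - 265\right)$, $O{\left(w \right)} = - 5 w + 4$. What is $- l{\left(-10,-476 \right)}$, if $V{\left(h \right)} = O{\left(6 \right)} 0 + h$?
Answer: $-165$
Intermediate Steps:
$O{\left(w \right)} = 4 - 5 w$
$V{\left(h \right)} = h$ ($V{\left(h \right)} = \left(4 - 30\right) 0 + h = \left(-26\right) 0 + h = 0 + h = h$)
$l{\left(S,q \right)} = 135 - 3 S$ ($l{\left(S,q \right)} = - \frac{S + \left(\left(-5 + 5 S\right) - 265\right)}{2} = - \frac{S + \left(-270 + 5 S\right)}{2} = - \frac{-270 + 6 S}{2} = 135 - 3 S$)
$- l{\left(-10,-476 \right)} = - (135 - -30) = - (135 + 30) = \left(-1\right) 165 = -165$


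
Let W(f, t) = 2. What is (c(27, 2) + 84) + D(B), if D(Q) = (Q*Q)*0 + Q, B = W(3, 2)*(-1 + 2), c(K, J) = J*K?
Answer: 140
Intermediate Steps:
B = 2 (B = 2*(-1 + 2) = 2*1 = 2)
D(Q) = Q (D(Q) = Q**2*0 + Q = 0 + Q = Q)
(c(27, 2) + 84) + D(B) = (2*27 + 84) + 2 = (54 + 84) + 2 = 138 + 2 = 140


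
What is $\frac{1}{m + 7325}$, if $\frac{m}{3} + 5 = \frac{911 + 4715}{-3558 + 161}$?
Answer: $\frac{3397}{24815192} \approx 0.00013689$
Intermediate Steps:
$m = - \frac{67833}{3397}$ ($m = -15 + 3 \frac{911 + 4715}{-3558 + 161} = -15 + 3 \frac{5626}{-3397} = -15 + 3 \cdot 5626 \left(- \frac{1}{3397}\right) = -15 + 3 \left(- \frac{5626}{3397}\right) = -15 - \frac{16878}{3397} = - \frac{67833}{3397} \approx -19.969$)
$\frac{1}{m + 7325} = \frac{1}{- \frac{67833}{3397} + 7325} = \frac{1}{\frac{24815192}{3397}} = \frac{3397}{24815192}$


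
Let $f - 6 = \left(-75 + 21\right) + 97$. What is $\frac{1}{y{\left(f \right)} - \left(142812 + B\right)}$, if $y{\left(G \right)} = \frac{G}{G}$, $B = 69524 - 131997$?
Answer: $- \frac{1}{80338} \approx -1.2447 \cdot 10^{-5}$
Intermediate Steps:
$B = -62473$ ($B = 69524 - 131997 = -62473$)
$f = 49$ ($f = 6 + \left(\left(-75 + 21\right) + 97\right) = 6 + \left(-54 + 97\right) = 6 + 43 = 49$)
$y{\left(G \right)} = 1$
$\frac{1}{y{\left(f \right)} - \left(142812 + B\right)} = \frac{1}{1 - 80339} = \frac{1}{-80338} = - \frac{1}{80338}$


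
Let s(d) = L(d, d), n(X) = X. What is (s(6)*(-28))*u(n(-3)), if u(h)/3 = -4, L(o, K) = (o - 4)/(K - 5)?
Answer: 672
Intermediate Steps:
L(o, K) = (-4 + o)/(-5 + K)
s(d) = (-4 + d)/(-5 + d)
u(h) = -12 (u(h) = 3*(-4) = -12)
(s(6)*(-28))*u(n(-3)) = (((-4 + 6)/(-5 + 6))*(-28))*(-12) = ((2/1)*(-28))*(-12) = ((1*2)*(-28))*(-12) = (2*(-28))*(-12) = -56*(-12) = 672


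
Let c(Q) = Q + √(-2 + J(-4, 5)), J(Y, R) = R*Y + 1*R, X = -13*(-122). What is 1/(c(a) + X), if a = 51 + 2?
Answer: 1639/2686338 - I*√17/2686338 ≈ 0.00061012 - 1.5348e-6*I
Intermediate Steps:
X = 1586
J(Y, R) = R + R*Y (J(Y, R) = R*Y + R = R + R*Y)
a = 53
c(Q) = Q + I*√17 (c(Q) = Q + √(-2 + 5*(1 - 4)) = Q + √(-2 + 5*(-3)) = Q + √(-2 - 15) = Q + √(-17) = Q + I*√17)
1/(c(a) + X) = 1/((53 + I*√17) + 1586) = 1/(1639 + I*√17)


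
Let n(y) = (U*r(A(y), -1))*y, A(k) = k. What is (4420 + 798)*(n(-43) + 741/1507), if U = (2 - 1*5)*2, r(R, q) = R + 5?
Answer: -77090142366/1507 ≈ -5.1155e+7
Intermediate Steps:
r(R, q) = 5 + R
U = -6 (U = (2 - 5)*2 = -3*2 = -6)
n(y) = y*(-30 - 6*y) (n(y) = (-6*(5 + y))*y = (-30 - 6*y)*y = y*(-30 - 6*y))
(4420 + 798)*(n(-43) + 741/1507) = (4420 + 798)*(-6*(-43)*(5 - 43) + 741/1507) = 5218*(-6*(-43)*(-38) + 741*(1/1507)) = 5218*(-9804 + 741/1507) = 5218*(-14773887/1507) = -77090142366/1507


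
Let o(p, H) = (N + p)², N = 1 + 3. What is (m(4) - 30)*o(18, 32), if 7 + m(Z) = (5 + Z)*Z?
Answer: -484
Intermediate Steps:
N = 4
m(Z) = -7 + Z*(5 + Z) (m(Z) = -7 + (5 + Z)*Z = -7 + Z*(5 + Z))
o(p, H) = (4 + p)²
(m(4) - 30)*o(18, 32) = ((-7 + 4² + 5*4) - 30)*(4 + 18)² = ((-7 + 16 + 20) - 30)*22² = (29 - 30)*484 = -1*484 = -484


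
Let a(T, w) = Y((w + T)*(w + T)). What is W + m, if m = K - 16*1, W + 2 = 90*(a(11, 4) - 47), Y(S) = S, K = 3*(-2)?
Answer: 15996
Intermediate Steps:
K = -6
a(T, w) = (T + w)² (a(T, w) = (w + T)*(w + T) = (T + w)*(T + w) = (T + w)²)
W = 16018 (W = -2 + 90*((11 + 4)² - 47) = -2 + 90*(15² - 47) = -2 + 90*(225 - 47) = -2 + 90*178 = -2 + 16020 = 16018)
m = -22 (m = -6 - 16*1 = -6 - 16 = -22)
W + m = 16018 - 22 = 15996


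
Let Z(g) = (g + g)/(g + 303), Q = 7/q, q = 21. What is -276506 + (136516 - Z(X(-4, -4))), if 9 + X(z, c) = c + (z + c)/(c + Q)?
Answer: -224963811/1607 ≈ -1.3999e+5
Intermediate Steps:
Q = ⅓ (Q = 7/21 = 7*(1/21) = ⅓ ≈ 0.33333)
X(z, c) = -9 + c + (c + z)/(⅓ + c) (X(z, c) = -9 + (c + (z + c)/(c + ⅓)) = -9 + (c + (c + z)/(⅓ + c)) = -9 + c + (c + z)/(⅓ + c))
Z(g) = 2*g/(303 + g) (Z(g) = (2*g)/(303 + g) = 2*g/(303 + g))
-276506 + (136516 - Z(X(-4, -4))) = -276506 + (136516 - 2*(-9 - 23*(-4) + 3*(-4) + 3*(-4)²)/(1 + 3*(-4))/(303 + (-9 - 23*(-4) + 3*(-4) + 3*(-4)²)/(1 + 3*(-4)))) = -276506 + (136516 - 2*(-9 + 92 - 12 + 3*16)/(1 - 12)/(303 + (-9 + 92 - 12 + 3*16)/(1 - 12))) = -276506 + (136516 - 2*(-9 + 92 - 12 + 48)/(-11)/(303 + (-9 + 92 - 12 + 48)/(-11))) = -276506 + (136516 - 2*(-1/11*119)/(303 - 1/11*119)) = -276506 + (136516 - 2*(-119)/(11*(303 - 119/11))) = -276506 + (136516 - 2*(-119)/(11*3214/11)) = -276506 + (136516 - 2*(-119)*11/(11*3214)) = -276506 + (136516 - 1*(-119/1607)) = -276506 + (136516 + 119/1607) = -276506 + 219381331/1607 = -224963811/1607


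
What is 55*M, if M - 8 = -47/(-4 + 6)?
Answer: -1705/2 ≈ -852.50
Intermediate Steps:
M = -31/2 (M = 8 - 47/(-4 + 6) = 8 - 47/2 = -31/2 ≈ -15.500)
55*M = 55*(-31/2) = -1705/2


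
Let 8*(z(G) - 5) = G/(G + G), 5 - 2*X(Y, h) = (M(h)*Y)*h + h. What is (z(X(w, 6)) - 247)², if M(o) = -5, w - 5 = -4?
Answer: 14984641/256 ≈ 58534.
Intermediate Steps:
w = 1 (w = 5 - 4 = 1)
X(Y, h) = 5/2 - h/2 + 5*Y*h/2 (X(Y, h) = 5/2 - ((-5*Y)*h + h)/2 = 5/2 - (-5*Y*h + h)/2 = 5/2 - (h - 5*Y*h)/2 = 5/2 + (-h/2 + 5*Y*h/2) = 5/2 - h/2 + 5*Y*h/2)
z(G) = 81/16 (z(G) = 5 + (G/(G + G))/8 = 5 + (G/((2*G)))/8 = 5 + ((1/(2*G))*G)/8 = 5 + (⅛)*(½) = 5 + 1/16 = 81/16)
(z(X(w, 6)) - 247)² = (81/16 - 247)² = (-3871/16)² = 14984641/256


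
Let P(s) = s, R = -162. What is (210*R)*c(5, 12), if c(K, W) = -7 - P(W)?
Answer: 646380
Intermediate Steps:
c(K, W) = -7 - W
(210*R)*c(5, 12) = (210*(-162))*(-7 - 1*12) = -34020*(-7 - 12) = -34020*(-19) = 646380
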